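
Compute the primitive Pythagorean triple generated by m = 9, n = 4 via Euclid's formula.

a = m² - n² = 81 - 16 = 65
b = 2mn = 2·9·4 = 72
c = m² + n² = 81 + 16 = 97
Verify: 65² + 72² = 4225 + 5184 = 9409 = 97² ✓

(65, 72, 97)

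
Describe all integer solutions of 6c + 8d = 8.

Step 1: Compute gcd(6, 8) = 2.
Since 2 divides 8, solutions exist.

Step 2: Find a particular solution using extended Euclidean algorithm.
We get c₀ = -4, d₀ = 4.
Check: 6*-4 + 8*4 = 8 = 8 ✓

Step 3: Write the general solution.
c = -4 + (8/2)t = -4 + 4t
d = 4 - (6/2)t = 4 - 3t
for any integer t.

c = -4 + 4t, d = 4 - 3t for integer t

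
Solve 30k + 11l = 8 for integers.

Step 1: Check solvability.
gcd(30, 11) = 1
Since 1 divides 8, solutions exist.

Step 2: Apply extended Euclidean algorithm to find gcd.
We find integers such that 30*x0 + 11*y0 = 1

Step 3: Scale the particular solution.
Multiply by 8/1 = 8:
k = -32, l = 88

Step 4: Verify.
30*(-32) + 11*(88) = 8 = 8 ✓

k = -32, l = 88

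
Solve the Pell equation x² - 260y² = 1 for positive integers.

We seek the smallest positive integers (x, y) with x² - 260y² = 1, i.e., x² = 260y² + 1.
Try successive y values:
y = 1: x² = 260·1² + 1 = 261, not a perfect square
y = 2: x² = 260·2² + 1 = 1041, not a perfect square
y = 3: x² = 260·3² + 1 = 2341, not a perfect square
... continuing the search (or via continued fractions) ...
y = 8: x² = 260·8² + 1 = 16641, x = 129 ✓

Verify: 129² - 260·8² = 16641 - 16640 = 1 ✓

x = 129, y = 8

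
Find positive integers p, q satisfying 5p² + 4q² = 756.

Try small values of p and check whether (756 - 5p²)/4 is a perfect square.
p = 10: 5·10² = 500, so 4q² = 756 - 500 = 256, giving q² = 64, q = 8.
Check: 5·10² + 4·8² = 500 + 256 = 756 ✓

p = 10, q = 8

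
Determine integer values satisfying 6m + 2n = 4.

Step 1: Check solvability.
gcd(6, 2) = 2
Since 2 divides 4, solutions exist.

Step 2: Apply extended Euclidean algorithm to find gcd.
We find integers such that 6*x0 + 2*y0 = 2

Step 3: Scale the particular solution.
Multiply by 4/2 = 2:
m = 0, n = 2

Step 4: Verify.
6*(0) + 2*(2) = 4 = 4 ✓

m = 0, n = 2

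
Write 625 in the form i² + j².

We need to find integers i, j > 0 such that i² + j² = 625.
Trying i = 7: j² = 625 - 7² = 625 - 49 = 576
j = 24
Check: 7² + 24² = 49 + 576 = 625 ✓

625 = 7² + 24²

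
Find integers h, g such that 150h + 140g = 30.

Step 1: Check solvability.
gcd(150, 140) = 10
Since 10 divides 30, solutions exist.

Step 2: Apply extended Euclidean algorithm to find gcd.
We find integers such that 150*x0 + 140*y0 = 10

Step 3: Scale the particular solution.
Multiply by 30/10 = 3:
h = 3, g = -3

Step 4: Verify.
150*(3) + 140*(-3) = 30 = 30 ✓

h = 3, g = -3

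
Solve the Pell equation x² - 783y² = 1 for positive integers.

We seek the smallest positive integers (x, y) with x² - 783y² = 1, i.e., x² = 783y² + 1.
Try successive y values:
y = 1: x² = 783·1² + 1 = 784, x = 28 ✓

Verify: 28² - 783·1² = 784 - 783 = 1 ✓

x = 28, y = 1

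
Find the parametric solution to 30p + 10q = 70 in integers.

Step 1: Compute gcd(30, 10) = 10.
Since 10 divides 70, solutions exist.

Step 2: Find a particular solution using extended Euclidean algorithm.
We get p₀ = 0, q₀ = 7.
Check: 30*0 + 10*7 = 70 = 70 ✓

Step 3: Write the general solution.
p = 0 + (10/10)t = 0 + 1t
q = 7 - (30/10)t = 7 - 3t
for any integer t.

p = 0 + 1t, q = 7 - 3t for integer t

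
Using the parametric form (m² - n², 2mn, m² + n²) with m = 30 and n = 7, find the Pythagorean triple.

a = m² - n² = 900 - 49 = 851
b = 2mn = 2·30·7 = 420
c = m² + n² = 900 + 49 = 949
Verify: 851² + 420² = 724201 + 176400 = 900601 = 949² ✓

(851, 420, 949)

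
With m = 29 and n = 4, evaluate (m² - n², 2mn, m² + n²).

a = m² - n² = 841 - 16 = 825
b = 2mn = 2·29·4 = 232
c = m² + n² = 841 + 16 = 857
Verify: 825² + 232² = 680625 + 53824 = 734449 = 857² ✓

(825, 232, 857)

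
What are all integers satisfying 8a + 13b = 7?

Step 1: Compute gcd(8, 13) = 1.
Since 1 divides 7, solutions exist.

Step 2: Find a particular solution using extended Euclidean algorithm.
We get a₀ = 35, b₀ = -21.
Check: 8*35 + 13*-21 = 7 = 7 ✓

Step 3: Write the general solution.
a = 35 + (13/1)t = 35 + 13t
b = -21 - (8/1)t = -21 - 8t
for any integer t.

a = 35 + 13t, b = -21 - 8t for integer t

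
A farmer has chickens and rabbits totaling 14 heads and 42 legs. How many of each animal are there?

Let c = chickens, r = rabbits.
Heads: c + r = 14
Legs: 2c + 4r = 42
From the first equation, c = 14 - r. Substitute:
2(14 - r) + 4r = 42
28 + 2r = 42
r = (42 - 28)/2 = 7
c = 14 - 7 = 7

Chickens: 7, Rabbits: 7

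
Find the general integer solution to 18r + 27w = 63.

Step 1: Compute gcd(18, 27) = 9.
Since 9 divides 63, solutions exist.

Step 2: Find a particular solution using extended Euclidean algorithm.
We get r₀ = -7, w₀ = 7.
Check: 18*-7 + 27*7 = 63 = 63 ✓

Step 3: Write the general solution.
r = -7 + (27/9)t = -7 + 3t
w = 7 - (18/9)t = 7 - 2t
for any integer t.

r = -7 + 3t, w = 7 - 2t for integer t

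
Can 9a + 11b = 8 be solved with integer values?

Step 1: Compute gcd(9, 11).
gcd(9, 11) = 1

Step 2: Check divisibility.
Does 1 divide 8? 8 = 1 x 8, so yes.

By the theorem on linear Diophantine equations, 9a + 11b = 8 has integer solutions if and only if gcd(9, 11) divides 8. Since 1 | 8, solutions exist.

Yes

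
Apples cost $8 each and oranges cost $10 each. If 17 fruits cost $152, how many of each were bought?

Let a = apples, o = oranges.
a + o = 17
8a + 10o = 152
Substitute o = 17 - a:
8a + 10(17 - a) = 152
(8 - 10)a = 152 - 170
-2a = -18
a = 9, o = 17 - 9 = 8

Apples: 9, Oranges: 8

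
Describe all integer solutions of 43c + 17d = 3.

Step 1: Compute gcd(43, 17) = 1.
Since 1 divides 3, solutions exist.

Step 2: Find a particular solution using extended Euclidean algorithm.
We get c₀ = 6, d₀ = -15.
Check: 43*6 + 17*-15 = 3 = 3 ✓

Step 3: Write the general solution.
c = 6 + (17/1)t = 6 + 17t
d = -15 - (43/1)t = -15 - 43t
for any integer t.

c = 6 + 17t, d = -15 - 43t for integer t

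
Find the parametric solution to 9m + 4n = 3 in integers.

Step 1: Compute gcd(9, 4) = 1.
Since 1 divides 3, solutions exist.

Step 2: Find a particular solution using extended Euclidean algorithm.
We get m₀ = 3, n₀ = -6.
Check: 9*3 + 4*-6 = 3 = 3 ✓

Step 3: Write the general solution.
m = 3 + (4/1)t = 3 + 4t
n = -6 - (9/1)t = -6 - 9t
for any integer t.

m = 3 + 4t, n = -6 - 9t for integer t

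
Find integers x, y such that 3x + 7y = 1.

Step 1: Check solvability.
gcd(3, 7) = 1
Since 1 divides 1, solutions exist.

Step 2: Apply extended Euclidean algorithm to find gcd.
We find integers such that 3*x0 + 7*y0 = 1

Step 3: Scale the particular solution.
Multiply by 1/1 = 1:
x = -2, y = 1

Step 4: Verify.
3*(-2) + 7*(1) = 1 = 1 ✓

x = -2, y = 1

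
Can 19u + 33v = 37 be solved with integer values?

Step 1: Compute gcd(19, 33).
gcd(19, 33) = 1

Step 2: Check divisibility.
Does 1 divide 37? 37 = 1 x 37, so yes.

By the theorem on linear Diophantine equations, 19u + 33v = 37 has integer solutions if and only if gcd(19, 33) divides 37. Since 1 | 37, solutions exist.

Yes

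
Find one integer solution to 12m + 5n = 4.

Step 1: Check solvability.
gcd(12, 5) = 1
Since 1 divides 4, solutions exist.

Step 2: Apply extended Euclidean algorithm to find gcd.
We find integers such that 12*x0 + 5*y0 = 1

Step 3: Scale the particular solution.
Multiply by 4/1 = 4:
m = -8, n = 20

Step 4: Verify.
12*(-8) + 5*(20) = 4 = 4 ✓

m = -8, n = 20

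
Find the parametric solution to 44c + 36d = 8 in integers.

Step 1: Compute gcd(44, 36) = 4.
Since 4 divides 8, solutions exist.

Step 2: Find a particular solution using extended Euclidean algorithm.
We get c₀ = -8, d₀ = 10.
Check: 44*-8 + 36*10 = 8 = 8 ✓

Step 3: Write the general solution.
c = -8 + (36/4)t = -8 + 9t
d = 10 - (44/4)t = 10 - 11t
for any integer t.

c = -8 + 9t, d = 10 - 11t for integer t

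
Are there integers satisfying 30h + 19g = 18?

Step 1: Compute gcd(30, 19).
gcd(30, 19) = 1

Step 2: Check divisibility.
Does 1 divide 18? 18 = 1 x 18, so yes.

By the theorem on linear Diophantine equations, 30h + 19g = 18 has integer solutions if and only if gcd(30, 19) divides 18. Since 1 | 18, solutions exist.

Yes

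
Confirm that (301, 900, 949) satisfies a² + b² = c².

Compute a² + b² = 301² + 900² = 90601 + 810000 = 900601
Compute c² = 949² = 900601
Since 900601 = 900601, confirmed.

Yes, it is a Pythagorean triple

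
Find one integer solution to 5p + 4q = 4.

Step 1: Check solvability.
gcd(5, 4) = 1
Since 1 divides 4, solutions exist.

Step 2: Apply extended Euclidean algorithm to find gcd.
We find integers such that 5*x0 + 4*y0 = 1

Step 3: Scale the particular solution.
Multiply by 4/1 = 4:
p = 4, q = -4

Step 4: Verify.
5*(4) + 4*(-4) = 4 = 4 ✓

p = 4, q = -4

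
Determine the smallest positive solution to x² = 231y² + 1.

We seek the smallest positive integers (x, y) with x² - 231y² = 1, i.e., x² = 231y² + 1.
Try successive y values:
y = 1: x² = 231·1² + 1 = 232, not a perfect square
y = 2: x² = 231·2² + 1 = 925, not a perfect square
y = 3: x² = 231·3² + 1 = 2080, not a perfect square
... continuing the search (or via continued fractions) ...
y = 5: x² = 231·5² + 1 = 5776, x = 76 ✓

Verify: 76² - 231·5² = 5776 - 5775 = 1 ✓

x = 76, y = 5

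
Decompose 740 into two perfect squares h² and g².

We need to find integers h, g > 0 such that h² + g² = 740.
Trying h = 8: g² = 740 - 8² = 740 - 64 = 676
g = 26
Check: 8² + 26² = 64 + 676 = 740 ✓

740 = 8² + 26²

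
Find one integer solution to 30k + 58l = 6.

Step 1: Check solvability.
gcd(30, 58) = 2
Since 2 divides 6, solutions exist.

Step 2: Apply extended Euclidean algorithm to find gcd.
We find integers such that 30*x0 + 58*y0 = 2

Step 3: Scale the particular solution.
Multiply by 6/2 = 3:
k = 6, l = -3

Step 4: Verify.
30*(6) + 58*(-3) = 6 = 6 ✓

k = 6, l = -3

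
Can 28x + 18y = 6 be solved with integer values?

Step 1: Compute gcd(28, 18).
gcd(28, 18) = 2

Step 2: Check divisibility.
Does 2 divide 6? 6 = 2 x 3, so yes.

By the theorem on linear Diophantine equations, 28x + 18y = 6 has integer solutions if and only if gcd(28, 18) divides 6. Since 2 | 6, solutions exist.

Yes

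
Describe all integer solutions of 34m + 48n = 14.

Step 1: Compute gcd(34, 48) = 2.
Since 2 divides 14, solutions exist.

Step 2: Find a particular solution using extended Euclidean algorithm.
We get m₀ = -49, n₀ = 35.
Check: 34*-49 + 48*35 = 14 = 14 ✓

Step 3: Write the general solution.
m = -49 + (48/2)t = -49 + 24t
n = 35 - (34/2)t = 35 - 17t
for any integer t.

m = -49 + 24t, n = 35 - 17t for integer t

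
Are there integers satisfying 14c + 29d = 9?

Step 1: Compute gcd(14, 29).
gcd(14, 29) = 1

Step 2: Check divisibility.
Does 1 divide 9? 9 = 1 x 9, so yes.

By the theorem on linear Diophantine equations, 14c + 29d = 9 has integer solutions if and only if gcd(14, 29) divides 9. Since 1 | 9, solutions exist.

Yes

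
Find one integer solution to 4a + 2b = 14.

Step 1: Check solvability.
gcd(4, 2) = 2
Since 2 divides 14, solutions exist.

Step 2: Apply extended Euclidean algorithm to find gcd.
We find integers such that 4*x0 + 2*y0 = 2

Step 3: Scale the particular solution.
Multiply by 14/2 = 7:
a = 0, b = 7

Step 4: Verify.
4*(0) + 2*(7) = 14 = 14 ✓

a = 0, b = 7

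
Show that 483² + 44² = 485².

Compute a² + b² = 483² + 44² = 233289 + 1936 = 235225
Compute c² = 485² = 235225
Since 235225 = 235225, confirmed.

Yes, it is a Pythagorean triple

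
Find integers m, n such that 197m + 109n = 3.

Step 1: Check solvability.
gcd(197, 109) = 1
Since 1 divides 3, solutions exist.

Step 2: Apply extended Euclidean algorithm to find gcd.
We find integers such that 197*x0 + 109*y0 = 1

Step 3: Scale the particular solution.
Multiply by 3/1 = 3:
m = -78, n = 141

Step 4: Verify.
197*(-78) + 109*(141) = 3 = 3 ✓

m = -78, n = 141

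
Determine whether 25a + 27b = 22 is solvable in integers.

Step 1: Compute gcd(25, 27).
gcd(25, 27) = 1

Step 2: Check divisibility.
Does 1 divide 22? 22 = 1 x 22, so yes.

By the theorem on linear Diophantine equations, 25a + 27b = 22 has integer solutions if and only if gcd(25, 27) divides 22. Since 1 | 22, solutions exist.

Yes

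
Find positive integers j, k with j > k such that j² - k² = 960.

Factor: j² - k² = (j+k)(j-k) = 960.
We need two factors of 960 with the same parity.
Use j+k = 480 and j-k = 2 (product 480·2 = 960).
Adding: 2j = 482, so j = 241.
Subtracting: 2k = 478, so k = 239.
Check: 241² - 239² = 58081 - 57121 = 960 ✓

j = 241, k = 239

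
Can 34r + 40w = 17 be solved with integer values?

Step 1: Compute gcd(34, 40).
gcd(34, 40) = 2

Step 2: Check divisibility.
Does 2 divide 17? 17 = 2 x 8 + 1, so no.

By the theorem on linear Diophantine equations, 34r + 40w = 17 has integer solutions if and only if gcd(34, 40) divides 17. Since 2 does not divide 17, no solutions exist.

No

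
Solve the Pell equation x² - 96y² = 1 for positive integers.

We seek the smallest positive integers (x, y) with x² - 96y² = 1, i.e., x² = 96y² + 1.
Try successive y values:
y = 1: x² = 96·1² + 1 = 97, not a perfect square
y = 2: x² = 96·2² + 1 = 385, not a perfect square
y = 3: x² = 96·3² + 1 = 865, not a perfect square
... continuing the search (or via continued fractions) ...
y = 5: x² = 96·5² + 1 = 2401, x = 49 ✓

Verify: 49² - 96·5² = 2401 - 2400 = 1 ✓

x = 49, y = 5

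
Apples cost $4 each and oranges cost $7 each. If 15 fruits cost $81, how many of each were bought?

Let a = apples, o = oranges.
a + o = 15
4a + 7o = 81
Substitute o = 15 - a:
4a + 7(15 - a) = 81
(4 - 7)a = 81 - 105
-3a = -24
a = 8, o = 15 - 8 = 7

Apples: 8, Oranges: 7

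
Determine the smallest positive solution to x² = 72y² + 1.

We seek the smallest positive integers (x, y) with x² - 72y² = 1, i.e., x² = 72y² + 1.
Try successive y values:
y = 1: x² = 72·1² + 1 = 73, not a perfect square
y = 2: x² = 72·2² + 1 = 289, x = 17 ✓

Verify: 17² - 72·2² = 289 - 288 = 1 ✓

x = 17, y = 2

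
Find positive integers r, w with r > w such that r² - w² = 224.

Factor: r² - w² = (r+w)(r-w) = 224.
We need two factors of 224 with the same parity.
Use r+w = 112 and r-w = 2 (product 112·2 = 224).
Adding: 2r = 114, so r = 57.
Subtracting: 2w = 110, so w = 55.
Check: 57² - 55² = 3249 - 3025 = 224 ✓

r = 57, w = 55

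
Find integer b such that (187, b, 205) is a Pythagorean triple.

b² = c² - a² = 205² - 187² = 42025 - 34969 = 7056
b = sqrt(7056) = 84

84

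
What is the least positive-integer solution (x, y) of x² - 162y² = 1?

We seek the smallest positive integers (x, y) with x² - 162y² = 1, i.e., x² = 162y² + 1.
Try successive y values:
y = 1: x² = 162·1² + 1 = 163, not a perfect square
y = 2: x² = 162·2² + 1 = 649, not a perfect square
y = 3: x² = 162·3² + 1 = 1459, not a perfect square
... continuing the search (or via continued fractions) ...
y = 1540: x² = 162·1540² + 1 = 384199201, x = 19601 ✓

Verify: 19601² - 162·1540² = 384199201 - 384199200 = 1 ✓

x = 19601, y = 1540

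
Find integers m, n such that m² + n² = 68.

We need to find integers m, n > 0 such that m² + n² = 68.
Trying m = 2: n² = 68 - 2² = 68 - 4 = 64
n = 8
Check: 2² + 8² = 4 + 64 = 68 ✓

68 = 2² + 8²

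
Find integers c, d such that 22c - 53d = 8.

Step 1: Check solvability.
gcd(22, 53) = 1
Since 1 divides 8, solutions exist.

Step 2: Apply extended Euclidean algorithm to find gcd.
We find integers such that 22*x0 + 53*y0 = 1

Step 3: Scale the particular solution.
Multiply by 8/1 = 8:
c = -96, d = -40

Step 4: Verify.
22*(-96) - 53*(-40) = 8 = 8 ✓

c = -96, d = -40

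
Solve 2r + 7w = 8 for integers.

Step 1: Check solvability.
gcd(2, 7) = 1
Since 1 divides 8, solutions exist.

Step 2: Apply extended Euclidean algorithm to find gcd.
We find integers such that 2*x0 + 7*y0 = 1

Step 3: Scale the particular solution.
Multiply by 8/1 = 8:
r = -24, w = 8

Step 4: Verify.
2*(-24) + 7*(8) = 8 = 8 ✓

r = -24, w = 8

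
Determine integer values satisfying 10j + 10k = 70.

Step 1: Check solvability.
gcd(10, 10) = 10
Since 10 divides 70, solutions exist.

Step 2: Apply extended Euclidean algorithm to find gcd.
We find integers such that 10*x0 + 10*y0 = 10

Step 3: Scale the particular solution.
Multiply by 70/10 = 7:
j = 0, k = 7

Step 4: Verify.
10*(0) + 10*(7) = 70 = 70 ✓

j = 0, k = 7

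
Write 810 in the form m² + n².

We need to find integers m, n > 0 such that m² + n² = 810.
Trying m = 9: n² = 810 - 9² = 810 - 81 = 729
n = 27
Check: 9² + 27² = 81 + 729 = 810 ✓

810 = 9² + 27²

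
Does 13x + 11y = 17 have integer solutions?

Step 1: Compute gcd(13, 11).
gcd(13, 11) = 1

Step 2: Check divisibility.
Does 1 divide 17? 17 = 1 x 17, so yes.

By the theorem on linear Diophantine equations, 13x + 11y = 17 has integer solutions if and only if gcd(13, 11) divides 17. Since 1 | 17, solutions exist.

Yes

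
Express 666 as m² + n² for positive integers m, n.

We need to find integers m, n > 0 such that m² + n² = 666.
Trying m = 15: n² = 666 - 15² = 666 - 225 = 441
n = 21
Check: 15² + 21² = 225 + 441 = 666 ✓

666 = 15² + 21²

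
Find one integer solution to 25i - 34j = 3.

Step 1: Check solvability.
gcd(25, 34) = 1
Since 1 divides 3, solutions exist.

Step 2: Apply extended Euclidean algorithm to find gcd.
We find integers such that 25*x0 + 34*y0 = 1

Step 3: Scale the particular solution.
Multiply by 3/1 = 3:
i = 45, j = 33

Step 4: Verify.
25*(45) - 34*(33) = 3 = 3 ✓

i = 45, j = 33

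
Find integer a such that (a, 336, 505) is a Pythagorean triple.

a² = c² - b² = 505² - 336² = 255025 - 112896 = 142129
a = sqrt(142129) = 377

377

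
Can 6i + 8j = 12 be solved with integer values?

Step 1: Compute gcd(6, 8).
gcd(6, 8) = 2

Step 2: Check divisibility.
Does 2 divide 12? 12 = 2 x 6, so yes.

By the theorem on linear Diophantine equations, 6i + 8j = 12 has integer solutions if and only if gcd(6, 8) divides 12. Since 2 | 12, solutions exist.

Yes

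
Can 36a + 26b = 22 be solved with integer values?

Step 1: Compute gcd(36, 26).
gcd(36, 26) = 2

Step 2: Check divisibility.
Does 2 divide 22? 22 = 2 x 11, so yes.

By the theorem on linear Diophantine equations, 36a + 26b = 22 has integer solutions if and only if gcd(36, 26) divides 22. Since 2 | 22, solutions exist.

Yes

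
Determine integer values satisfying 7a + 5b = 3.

Step 1: Check solvability.
gcd(7, 5) = 1
Since 1 divides 3, solutions exist.

Step 2: Apply extended Euclidean algorithm to find gcd.
We find integers such that 7*x0 + 5*y0 = 1

Step 3: Scale the particular solution.
Multiply by 3/1 = 3:
a = -6, b = 9

Step 4: Verify.
7*(-6) + 5*(9) = 3 = 3 ✓

a = -6, b = 9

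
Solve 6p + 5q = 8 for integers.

Step 1: Check solvability.
gcd(6, 5) = 1
Since 1 divides 8, solutions exist.

Step 2: Apply extended Euclidean algorithm to find gcd.
We find integers such that 6*x0 + 5*y0 = 1

Step 3: Scale the particular solution.
Multiply by 8/1 = 8:
p = 8, q = -8

Step 4: Verify.
6*(8) + 5*(-8) = 8 = 8 ✓

p = 8, q = -8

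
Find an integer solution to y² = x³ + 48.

Try small integer x values and check whether x³ + 48 is a perfect square.
x = 1: x³ + 48 = 1³ + 48 = 1 + 48 = 49
Is 49 a perfect square? 7² = 49 ✓
So (x, y) = (1, -7) is a solution.

x = 1, y = -7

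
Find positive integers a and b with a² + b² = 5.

We need to find integers a, b > 0 such that a² + b² = 5.
Trying a = 1: b² = 5 - 1² = 5 - 1 = 4
b = 2
Check: 1² + 2² = 1 + 4 = 5 ✓

5 = 1² + 2²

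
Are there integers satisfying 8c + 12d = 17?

Step 1: Compute gcd(8, 12).
gcd(8, 12) = 4

Step 2: Check divisibility.
Does 4 divide 17? 17 = 4 x 4 + 1, so no.

By the theorem on linear Diophantine equations, 8c + 12d = 17 has integer solutions if and only if gcd(8, 12) divides 17. Since 4 does not divide 17, no solutions exist.

No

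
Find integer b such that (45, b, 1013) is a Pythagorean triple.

b² = c² - a² = 1013² - 45² = 1026169 - 2025 = 1024144
b = sqrt(1024144) = 1012

1012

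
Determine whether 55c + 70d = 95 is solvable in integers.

Step 1: Compute gcd(55, 70).
gcd(55, 70) = 5

Step 2: Check divisibility.
Does 5 divide 95? 95 = 5 x 19, so yes.

By the theorem on linear Diophantine equations, 55c + 70d = 95 has integer solutions if and only if gcd(55, 70) divides 95. Since 5 | 95, solutions exist.

Yes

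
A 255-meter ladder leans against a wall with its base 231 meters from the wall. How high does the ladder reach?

The ladder, wall, and ground form a right triangle with hypotenuse 255 and one leg 231.
By the Pythagorean theorem: h² = 255² - 231² = 65025 - 53361 = 11664
h = √11664 = 108 meters

108 meters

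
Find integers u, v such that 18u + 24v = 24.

Step 1: Check solvability.
gcd(18, 24) = 6
Since 6 divides 24, solutions exist.

Step 2: Apply extended Euclidean algorithm to find gcd.
We find integers such that 18*x0 + 24*y0 = 6

Step 3: Scale the particular solution.
Multiply by 24/6 = 4:
u = -4, v = 4

Step 4: Verify.
18*(-4) + 24*(4) = 24 = 24 ✓

u = -4, v = 4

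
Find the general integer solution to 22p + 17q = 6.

Step 1: Compute gcd(22, 17) = 1.
Since 1 divides 6, solutions exist.

Step 2: Find a particular solution using extended Euclidean algorithm.
We get p₀ = 42, q₀ = -54.
Check: 22*42 + 17*-54 = 6 = 6 ✓

Step 3: Write the general solution.
p = 42 + (17/1)t = 42 + 17t
q = -54 - (22/1)t = -54 - 22t
for any integer t.

p = 42 + 17t, q = -54 - 22t for integer t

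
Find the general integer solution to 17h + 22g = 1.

Step 1: Compute gcd(17, 22) = 1.
Since 1 divides 1, solutions exist.

Step 2: Find a particular solution using extended Euclidean algorithm.
We get h₀ = -9, g₀ = 7.
Check: 17*-9 + 22*7 = 1 = 1 ✓

Step 3: Write the general solution.
h = -9 + (22/1)t = -9 + 22t
g = 7 - (17/1)t = 7 - 17t
for any integer t.

h = -9 + 22t, g = 7 - 17t for integer t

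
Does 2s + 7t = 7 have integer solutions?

Step 1: Compute gcd(2, 7).
gcd(2, 7) = 1

Step 2: Check divisibility.
Does 1 divide 7? 7 = 1 x 7, so yes.

By the theorem on linear Diophantine equations, 2s + 7t = 7 has integer solutions if and only if gcd(2, 7) divides 7. Since 1 | 7, solutions exist.

Yes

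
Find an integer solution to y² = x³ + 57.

Try small integer x values and check whether x³ + 57 is a perfect square.
x = -2: x³ + 57 = -2³ + 57 = -8 + 57 = 49
Is 49 a perfect square? 7² = 49 ✓
So (x, y) = (-2, 7) is a solution.

x = -2, y = 7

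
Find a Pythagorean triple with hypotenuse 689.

We need a² + b² = 689² = 474721.
Trying: 561² + 400² = 314721 + 160000 = 474721 ✓

(561, 400, 689)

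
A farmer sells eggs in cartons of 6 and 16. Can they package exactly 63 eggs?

We need non-negative a, b with 6a + 16b = 63.
gcd(6, 16) = 2, and 2 does not divide 63.
No integer solutions exist.

No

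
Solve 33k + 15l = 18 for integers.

Step 1: Check solvability.
gcd(33, 15) = 3
Since 3 divides 18, solutions exist.

Step 2: Apply extended Euclidean algorithm to find gcd.
We find integers such that 33*x0 + 15*y0 = 3

Step 3: Scale the particular solution.
Multiply by 18/3 = 6:
k = 6, l = -12

Step 4: Verify.
33*(6) + 15*(-12) = 18 = 18 ✓

k = 6, l = -12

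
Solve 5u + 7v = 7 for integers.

Step 1: Check solvability.
gcd(5, 7) = 1
Since 1 divides 7, solutions exist.

Step 2: Apply extended Euclidean algorithm to find gcd.
We find integers such that 5*x0 + 7*y0 = 1

Step 3: Scale the particular solution.
Multiply by 7/1 = 7:
u = 21, v = -14

Step 4: Verify.
5*(21) + 7*(-14) = 7 = 7 ✓

u = 21, v = -14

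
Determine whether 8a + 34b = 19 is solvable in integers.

Step 1: Compute gcd(8, 34).
gcd(8, 34) = 2

Step 2: Check divisibility.
Does 2 divide 19? 19 = 2 x 9 + 1, so no.

By the theorem on linear Diophantine equations, 8a + 34b = 19 has integer solutions if and only if gcd(8, 34) divides 19. Since 2 does not divide 19, no solutions exist.

No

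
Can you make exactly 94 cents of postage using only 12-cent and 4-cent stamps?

We need non-negative x, y with 12x + 4y = 94.
gcd(12, 4) = 4, and 4 does not divide 94.
No integer solutions exist, so certainly no non-negative ones.

No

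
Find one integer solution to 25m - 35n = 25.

Step 1: Check solvability.
gcd(25, 35) = 5
Since 5 divides 25, solutions exist.

Step 2: Apply extended Euclidean algorithm to find gcd.
We find integers such that 25*x0 + 35*y0 = 5

Step 3: Scale the particular solution.
Multiply by 25/5 = 5:
m = 15, n = 10

Step 4: Verify.
25*(15) - 35*(10) = 25 = 25 ✓

m = 15, n = 10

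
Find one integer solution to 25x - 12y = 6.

Step 1: Check solvability.
gcd(25, 12) = 1
Since 1 divides 6, solutions exist.

Step 2: Apply extended Euclidean algorithm to find gcd.
We find integers such that 25*x0 + 12*y0 = 1

Step 3: Scale the particular solution.
Multiply by 6/1 = 6:
x = 6, y = 12

Step 4: Verify.
25*(6) - 12*(12) = 6 = 6 ✓

x = 6, y = 12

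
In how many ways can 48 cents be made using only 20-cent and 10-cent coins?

We need non-negative integers (x, y) with 20x + 10y = 48.
For each x from 0 to 2, check if (48 - 20x) is a non-negative multiple of 10.
Solutions (x, y): none
Count: 0

0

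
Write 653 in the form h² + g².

We need to find integers h, g > 0 such that h² + g² = 653.
Trying h = 13: g² = 653 - 13² = 653 - 169 = 484
g = 22
Check: 13² + 22² = 169 + 484 = 653 ✓

653 = 13² + 22²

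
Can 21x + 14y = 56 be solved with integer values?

Step 1: Compute gcd(21, 14).
gcd(21, 14) = 7

Step 2: Check divisibility.
Does 7 divide 56? 56 = 7 x 8, so yes.

By the theorem on linear Diophantine equations, 21x + 14y = 56 has integer solutions if and only if gcd(21, 14) divides 56. Since 7 | 56, solutions exist.

Yes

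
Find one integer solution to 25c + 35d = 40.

Step 1: Check solvability.
gcd(25, 35) = 5
Since 5 divides 40, solutions exist.

Step 2: Apply extended Euclidean algorithm to find gcd.
We find integers such that 25*x0 + 35*y0 = 5

Step 3: Scale the particular solution.
Multiply by 40/5 = 8:
c = 24, d = -16

Step 4: Verify.
25*(24) + 35*(-16) = 40 = 40 ✓

c = 24, d = -16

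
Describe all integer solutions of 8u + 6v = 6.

Step 1: Compute gcd(8, 6) = 2.
Since 2 divides 6, solutions exist.

Step 2: Find a particular solution using extended Euclidean algorithm.
We get u₀ = 3, v₀ = -3.
Check: 8*3 + 6*-3 = 6 = 6 ✓

Step 3: Write the general solution.
u = 3 + (6/2)t = 3 + 3t
v = -3 - (8/2)t = -3 - 4t
for any integer t.

u = 3 + 3t, v = -3 - 4t for integer t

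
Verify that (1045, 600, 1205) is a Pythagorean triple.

Compute a² + b² = 1045² + 600² = 1092025 + 360000 = 1452025
Compute c² = 1205² = 1452025
Since 1452025 = 1452025, confirmed.

Yes, it is a Pythagorean triple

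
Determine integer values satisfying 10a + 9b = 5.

Step 1: Check solvability.
gcd(10, 9) = 1
Since 1 divides 5, solutions exist.

Step 2: Apply extended Euclidean algorithm to find gcd.
We find integers such that 10*x0 + 9*y0 = 1

Step 3: Scale the particular solution.
Multiply by 5/1 = 5:
a = 5, b = -5

Step 4: Verify.
10*(5) + 9*(-5) = 5 = 5 ✓

a = 5, b = -5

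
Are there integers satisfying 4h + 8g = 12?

Step 1: Compute gcd(4, 8).
gcd(4, 8) = 4

Step 2: Check divisibility.
Does 4 divide 12? 12 = 4 x 3, so yes.

By the theorem on linear Diophantine equations, 4h + 8g = 12 has integer solutions if and only if gcd(4, 8) divides 12. Since 4 | 12, solutions exist.

Yes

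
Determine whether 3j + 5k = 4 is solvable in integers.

Step 1: Compute gcd(3, 5).
gcd(3, 5) = 1

Step 2: Check divisibility.
Does 1 divide 4? 4 = 1 x 4, so yes.

By the theorem on linear Diophantine equations, 3j + 5k = 4 has integer solutions if and only if gcd(3, 5) divides 4. Since 1 | 4, solutions exist.

Yes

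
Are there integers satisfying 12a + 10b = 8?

Step 1: Compute gcd(12, 10).
gcd(12, 10) = 2

Step 2: Check divisibility.
Does 2 divide 8? 8 = 2 x 4, so yes.

By the theorem on linear Diophantine equations, 12a + 10b = 8 has integer solutions if and only if gcd(12, 10) divides 8. Since 2 | 8, solutions exist.

Yes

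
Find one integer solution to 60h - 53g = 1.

Step 1: Check solvability.
gcd(60, 53) = 1
Since 1 divides 1, solutions exist.

Step 2: Apply extended Euclidean algorithm to find gcd.
We find integers such that 60*x0 + 53*y0 = 1

Step 3: Scale the particular solution.
Multiply by 1/1 = 1:
h = -15, g = -17

Step 4: Verify.
60*(-15) - 53*(-17) = 1 = 1 ✓

h = -15, g = -17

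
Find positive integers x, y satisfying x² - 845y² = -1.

We need x² = 845y² - 1. Try successive y:
y = 1: x² = 845·1² - 1 = 844, not a perfect square
y = 2: x² = 845·2² - 1 = 3379, not a perfect square
y = 3: x² = 845·3² - 1 = 7604, not a perfect square
...
y = 421: x² = 845·421² - 1 = 149768644 = 12238² ✓
Check: 12238² - 845·421² = 149768644 - 149768645 = -1 ✓

x = 12238, y = 421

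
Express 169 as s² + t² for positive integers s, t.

We need to find integers s, t > 0 such that s² + t² = 169.
Trying s = 5: t² = 169 - 5² = 169 - 25 = 144
t = 12
Check: 5² + 12² = 25 + 144 = 169 ✓

169 = 5² + 12²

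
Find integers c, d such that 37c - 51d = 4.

Step 1: Check solvability.
gcd(37, 51) = 1
Since 1 divides 4, solutions exist.

Step 2: Apply extended Euclidean algorithm to find gcd.
We find integers such that 37*x0 + 51*y0 = 1

Step 3: Scale the particular solution.
Multiply by 4/1 = 4:
c = -44, d = -32

Step 4: Verify.
37*(-44) - 51*(-32) = 4 = 4 ✓

c = -44, d = -32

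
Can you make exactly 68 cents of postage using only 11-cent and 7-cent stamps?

We need non-negative x, y with 11x + 7y = 68.
gcd(11, 7) = 1 divides 68, so integer solutions exist.
Search for a non-negative one: x = 3 gives 7y = 68 - 33 = 35, so y = 5.
Check: 11·3 + 7·5 = 68 ✓

Yes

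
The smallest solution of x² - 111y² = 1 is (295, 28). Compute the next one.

Solutions to x² - Dy² = 1 are generated by powers of (x₀ + y₀√D).
The next solution satisfies x₁ + y₁√111 = (x₀ + y₀√111)², giving:
x₁ = x₀² + 111y₀² = 295² + 111·28² = 87025 + 87024 = 174049
y₁ = 2x₀y₀ = 2·295·28 = 16520

Verify: 174049² - 111·16520² = 30293054401 - 30293054400 = 1 ✓

x = 174049, y = 16520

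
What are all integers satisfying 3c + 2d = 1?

Step 1: Compute gcd(3, 2) = 1.
Since 1 divides 1, solutions exist.

Step 2: Find a particular solution using extended Euclidean algorithm.
We get c₀ = 1, d₀ = -1.
Check: 3*1 + 2*-1 = 1 = 1 ✓

Step 3: Write the general solution.
c = 1 + (2/1)t = 1 + 2t
d = -1 - (3/1)t = -1 - 3t
for any integer t.

c = 1 + 2t, d = -1 - 3t for integer t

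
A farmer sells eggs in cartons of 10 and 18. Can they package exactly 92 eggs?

We need non-negative a, b with 10a + 18b = 92.
gcd(10, 18) = 2 divides 92.
Try a = 2: 18b = 92 - 20 = 72, so b = 4.
One way: 2 cartons of 10 and 4 cartons of 18.

Yes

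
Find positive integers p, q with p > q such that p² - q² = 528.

Factor: p² - q² = (p+q)(p-q) = 528.
We need two factors of 528 with the same parity.
Use p+q = 264 and p-q = 2 (product 264·2 = 528).
Adding: 2p = 266, so p = 133.
Subtracting: 2q = 262, so q = 131.
Check: 133² - 131² = 17689 - 17161 = 528 ✓

p = 133, q = 131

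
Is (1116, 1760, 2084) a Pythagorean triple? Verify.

Compute a² + b² = 1116² + 1760² = 1245456 + 3097600 = 4343056
Compute c² = 2084² = 4343056
Since 4343056 = 4343056, confirmed.

Yes, it is a Pythagorean triple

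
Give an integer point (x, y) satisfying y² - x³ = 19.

Try small integer x values and check whether x³ + 19 is a perfect square.
x = 5: x³ + 19 = 5³ + 19 = 125 + 19 = 144
Is 144 a perfect square? 12² = 144 ✓
So (x, y) = (5, 12) is a solution.

x = 5, y = 12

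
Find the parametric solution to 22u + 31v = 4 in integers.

Step 1: Compute gcd(22, 31) = 1.
Since 1 divides 4, solutions exist.

Step 2: Find a particular solution using extended Euclidean algorithm.
We get u₀ = -28, v₀ = 20.
Check: 22*-28 + 31*20 = 4 = 4 ✓

Step 3: Write the general solution.
u = -28 + (31/1)t = -28 + 31t
v = 20 - (22/1)t = 20 - 22t
for any integer t.

u = -28 + 31t, v = 20 - 22t for integer t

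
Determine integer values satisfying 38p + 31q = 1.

Step 1: Check solvability.
gcd(38, 31) = 1
Since 1 divides 1, solutions exist.

Step 2: Apply extended Euclidean algorithm to find gcd.
We find integers such that 38*x0 + 31*y0 = 1

Step 3: Scale the particular solution.
Multiply by 1/1 = 1:
p = 9, q = -11

Step 4: Verify.
38*(9) + 31*(-11) = 1 = 1 ✓

p = 9, q = -11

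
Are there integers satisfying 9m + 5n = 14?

Step 1: Compute gcd(9, 5).
gcd(9, 5) = 1

Step 2: Check divisibility.
Does 1 divide 14? 14 = 1 x 14, so yes.

By the theorem on linear Diophantine equations, 9m + 5n = 14 has integer solutions if and only if gcd(9, 5) divides 14. Since 1 | 14, solutions exist.

Yes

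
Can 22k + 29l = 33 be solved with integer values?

Step 1: Compute gcd(22, 29).
gcd(22, 29) = 1

Step 2: Check divisibility.
Does 1 divide 33? 33 = 1 x 33, so yes.

By the theorem on linear Diophantine equations, 22k + 29l = 33 has integer solutions if and only if gcd(22, 29) divides 33. Since 1 | 33, solutions exist.

Yes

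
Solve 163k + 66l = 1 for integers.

Step 1: Check solvability.
gcd(163, 66) = 1
Since 1 divides 1, solutions exist.

Step 2: Apply extended Euclidean algorithm to find gcd.
We find integers such that 163*x0 + 66*y0 = 1

Step 3: Scale the particular solution.
Multiply by 1/1 = 1:
k = -17, l = 42

Step 4: Verify.
163*(-17) + 66*(42) = 1 = 1 ✓

k = -17, l = 42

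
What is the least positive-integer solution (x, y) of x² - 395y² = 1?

We seek the smallest positive integers (x, y) with x² - 395y² = 1, i.e., x² = 395y² + 1.
Try successive y values:
y = 1: x² = 395·1² + 1 = 396, not a perfect square
y = 2: x² = 395·2² + 1 = 1581, not a perfect square
y = 3: x² = 395·3² + 1 = 3556, not a perfect square
... continuing the search (or via continued fractions) ...
y = 8: x² = 395·8² + 1 = 25281, x = 159 ✓

Verify: 159² - 395·8² = 25281 - 25280 = 1 ✓

x = 159, y = 8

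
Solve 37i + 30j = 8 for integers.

Step 1: Check solvability.
gcd(37, 30) = 1
Since 1 divides 8, solutions exist.

Step 2: Apply extended Euclidean algorithm to find gcd.
We find integers such that 37*x0 + 30*y0 = 1

Step 3: Scale the particular solution.
Multiply by 8/1 = 8:
i = 104, j = -128

Step 4: Verify.
37*(104) + 30*(-128) = 8 = 8 ✓

i = 104, j = -128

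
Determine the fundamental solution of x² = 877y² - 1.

We need x² = 877y² - 1. Try successive y:
y = 1: x² = 877·1² - 1 = 876, not a perfect square
y = 2: x² = 877·2² - 1 = 3507, not a perfect square
y = 3: x² = 877·3² - 1 = 7892, not a perfect square
...
y = 8149: x² = 877·8149² - 1 = 58238238276 = 241326² ✓
Check: 241326² - 877·8149² = 58238238276 - 58238238277 = -1 ✓

x = 241326, y = 8149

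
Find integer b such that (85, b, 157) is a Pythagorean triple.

b² = c² - a² = 157² - 85² = 24649 - 7225 = 17424
b = sqrt(17424) = 132

132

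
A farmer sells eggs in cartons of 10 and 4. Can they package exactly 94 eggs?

We need non-negative a, b with 10a + 4b = 94.
gcd(10, 4) = 2 divides 94.
Try a = 1: 4b = 94 - 10 = 84, so b = 21.
One way: 1 cartons of 10 and 21 cartons of 4.

Yes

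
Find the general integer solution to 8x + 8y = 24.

Step 1: Compute gcd(8, 8) = 8.
Since 8 divides 24, solutions exist.

Step 2: Find a particular solution using extended Euclidean algorithm.
We get x₀ = 0, y₀ = 3.
Check: 8*0 + 8*3 = 24 = 24 ✓

Step 3: Write the general solution.
x = 0 + (8/8)t = 0 + 1t
y = 3 - (8/8)t = 3 - 1t
for any integer t.

x = 0 + 1t, y = 3 - 1t for integer t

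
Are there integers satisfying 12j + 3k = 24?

Step 1: Compute gcd(12, 3).
gcd(12, 3) = 3

Step 2: Check divisibility.
Does 3 divide 24? 24 = 3 x 8, so yes.

By the theorem on linear Diophantine equations, 12j + 3k = 24 has integer solutions if and only if gcd(12, 3) divides 24. Since 3 | 24, solutions exist.

Yes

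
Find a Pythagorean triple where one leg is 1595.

We need the other leg and hypotenuse such that 1595² + x² = c².
Take x = 1800, c = 2405: 1595² + 1800² = 2544025 + 3240000 = 5784025 = 2405² ✓
Triple: (1595, 1800, 2405)

(1595, 1800, 2405)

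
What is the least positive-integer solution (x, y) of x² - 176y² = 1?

We seek the smallest positive integers (x, y) with x² - 176y² = 1, i.e., x² = 176y² + 1.
Try successive y values:
y = 1: x² = 176·1² + 1 = 177, not a perfect square
y = 2: x² = 176·2² + 1 = 705, not a perfect square
y = 3: x² = 176·3² + 1 = 1585, not a perfect square
... continuing the search (or via continued fractions) ...
y = 15: x² = 176·15² + 1 = 39601, x = 199 ✓

Verify: 199² - 176·15² = 39601 - 39600 = 1 ✓

x = 199, y = 15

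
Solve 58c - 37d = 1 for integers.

Step 1: Check solvability.
gcd(58, 37) = 1
Since 1 divides 1, solutions exist.

Step 2: Apply extended Euclidean algorithm to find gcd.
We find integers such that 58*x0 + 37*y0 = 1

Step 3: Scale the particular solution.
Multiply by 1/1 = 1:
c = -7, d = -11

Step 4: Verify.
58*(-7) - 37*(-11) = 1 = 1 ✓

c = -7, d = -11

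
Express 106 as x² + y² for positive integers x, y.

We need to find integers x, y > 0 such that x² + y² = 106.
Trying x = 5: y² = 106 - 5² = 106 - 25 = 81
y = 9
Check: 5² + 9² = 25 + 81 = 106 ✓

106 = 5² + 9²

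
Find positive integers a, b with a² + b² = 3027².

We need a² + b² = 3027² = 9162729.
Trying: 1677² + 2520² = 2812329 + 6350400 = 9162729 ✓

(1677, 2520, 3027)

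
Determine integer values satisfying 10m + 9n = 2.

Step 1: Check solvability.
gcd(10, 9) = 1
Since 1 divides 2, solutions exist.

Step 2: Apply extended Euclidean algorithm to find gcd.
We find integers such that 10*x0 + 9*y0 = 1

Step 3: Scale the particular solution.
Multiply by 2/1 = 2:
m = 2, n = -2

Step 4: Verify.
10*(2) + 9*(-2) = 2 = 2 ✓

m = 2, n = -2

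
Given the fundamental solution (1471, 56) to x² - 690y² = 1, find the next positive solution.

Solutions to x² - Dy² = 1 are generated by powers of (x₀ + y₀√D).
The next solution satisfies x₁ + y₁√690 = (x₀ + y₀√690)², giving:
x₁ = x₀² + 690y₀² = 1471² + 690·56² = 2163841 + 2163840 = 4327681
y₁ = 2x₀y₀ = 2·1471·56 = 164752

Verify: 4327681² - 690·164752² = 18728822837761 - 18728822837760 = 1 ✓

x = 4327681, y = 164752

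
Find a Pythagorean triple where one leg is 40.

We need the other leg and hypotenuse such that 40² + x² = c².
Take x = 399, c = 401: 40² + 399² = 1600 + 159201 = 160801 = 401² ✓
Triple: (399, 40, 401)

(399, 40, 401)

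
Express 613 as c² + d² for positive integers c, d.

We need to find integers c, d > 0 such that c² + d² = 613.
Trying c = 17: d² = 613 - 17² = 613 - 289 = 324
d = 18
Check: 17² + 18² = 289 + 324 = 613 ✓

613 = 17² + 18²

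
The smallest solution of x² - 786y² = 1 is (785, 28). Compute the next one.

Solutions to x² - Dy² = 1 are generated by powers of (x₀ + y₀√D).
The next solution satisfies x₁ + y₁√786 = (x₀ + y₀√786)², giving:
x₁ = x₀² + 786y₀² = 785² + 786·28² = 616225 + 616224 = 1232449
y₁ = 2x₀y₀ = 2·785·28 = 43960

Verify: 1232449² - 786·43960² = 1518930537601 - 1518930537600 = 1 ✓

x = 1232449, y = 43960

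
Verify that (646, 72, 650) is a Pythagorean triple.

Compute a² + b² = 646² + 72² = 417316 + 5184 = 422500
Compute c² = 650² = 422500
Since 422500 = 422500, confirmed.

Yes, it is a Pythagorean triple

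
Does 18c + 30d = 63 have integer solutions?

Step 1: Compute gcd(18, 30).
gcd(18, 30) = 6

Step 2: Check divisibility.
Does 6 divide 63? 63 = 6 x 10 + 3, so no.

By the theorem on linear Diophantine equations, 18c + 30d = 63 has integer solutions if and only if gcd(18, 30) divides 63. Since 6 does not divide 63, no solutions exist.

No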